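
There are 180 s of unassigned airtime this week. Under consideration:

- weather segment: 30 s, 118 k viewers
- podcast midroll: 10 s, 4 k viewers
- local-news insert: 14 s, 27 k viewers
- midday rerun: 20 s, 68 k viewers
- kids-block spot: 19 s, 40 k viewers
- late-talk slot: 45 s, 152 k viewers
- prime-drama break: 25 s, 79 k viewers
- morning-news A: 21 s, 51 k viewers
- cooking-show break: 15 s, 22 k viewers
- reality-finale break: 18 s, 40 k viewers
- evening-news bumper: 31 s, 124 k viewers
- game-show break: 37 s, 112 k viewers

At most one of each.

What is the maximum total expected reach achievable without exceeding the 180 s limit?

601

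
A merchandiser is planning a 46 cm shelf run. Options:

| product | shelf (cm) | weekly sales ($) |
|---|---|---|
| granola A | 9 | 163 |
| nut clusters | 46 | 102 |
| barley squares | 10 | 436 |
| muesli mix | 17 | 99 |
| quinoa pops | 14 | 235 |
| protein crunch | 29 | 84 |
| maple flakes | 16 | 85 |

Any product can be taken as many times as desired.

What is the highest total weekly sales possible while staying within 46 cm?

1744

Taking 4×barley squares: 40 cm used, 1744 in weekly sales.
The spare 6 cm is too small for any remaining product, and no exchange beats 1744.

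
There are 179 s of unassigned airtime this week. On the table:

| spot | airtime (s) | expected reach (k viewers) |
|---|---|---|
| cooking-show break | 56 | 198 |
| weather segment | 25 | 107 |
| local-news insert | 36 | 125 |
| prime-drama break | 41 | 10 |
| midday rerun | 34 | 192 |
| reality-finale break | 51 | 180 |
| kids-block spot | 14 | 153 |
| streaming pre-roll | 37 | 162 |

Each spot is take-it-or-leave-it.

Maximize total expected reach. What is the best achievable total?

830

Filling by ratio: cooking-show break + weather segment + midday rerun + kids-block spot + streaming pre-roll for 812, with 13 s left unused.
Dropping weather segment frees 25 s; slotting in local-news insert (36 s) lifts the total to 830 at 177 s.
Nothing else within 179 s beats 830.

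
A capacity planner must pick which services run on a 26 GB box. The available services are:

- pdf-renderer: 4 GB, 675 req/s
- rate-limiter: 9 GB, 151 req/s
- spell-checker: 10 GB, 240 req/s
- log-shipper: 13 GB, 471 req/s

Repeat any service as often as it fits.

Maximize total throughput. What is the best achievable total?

Taking 6×pdf-renderer: 24 GB used, 4050 in throughput.
That's the maximum — no swap from here does better than 4050.

4050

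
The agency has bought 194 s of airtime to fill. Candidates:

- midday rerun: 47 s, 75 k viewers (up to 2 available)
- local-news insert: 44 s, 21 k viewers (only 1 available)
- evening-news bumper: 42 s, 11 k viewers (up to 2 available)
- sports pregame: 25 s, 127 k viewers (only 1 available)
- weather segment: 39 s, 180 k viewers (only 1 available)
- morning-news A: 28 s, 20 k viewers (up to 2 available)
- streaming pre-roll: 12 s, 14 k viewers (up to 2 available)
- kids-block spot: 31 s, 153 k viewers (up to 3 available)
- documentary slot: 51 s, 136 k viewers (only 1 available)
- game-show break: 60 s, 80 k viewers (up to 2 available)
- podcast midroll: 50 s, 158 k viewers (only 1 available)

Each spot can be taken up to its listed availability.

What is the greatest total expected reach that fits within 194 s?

Taking the top-ratio spots first gives sports pregame + weather segment + 2×streaming pre-roll + 3×kids-block spot for 794 (181 s).
Dropping sports pregame and streaming pre-roll frees 37 s; slotting in podcast midroll (50 s) lifts the total to 811 at 194 s.
Nothing else within 194 s beats 811.

811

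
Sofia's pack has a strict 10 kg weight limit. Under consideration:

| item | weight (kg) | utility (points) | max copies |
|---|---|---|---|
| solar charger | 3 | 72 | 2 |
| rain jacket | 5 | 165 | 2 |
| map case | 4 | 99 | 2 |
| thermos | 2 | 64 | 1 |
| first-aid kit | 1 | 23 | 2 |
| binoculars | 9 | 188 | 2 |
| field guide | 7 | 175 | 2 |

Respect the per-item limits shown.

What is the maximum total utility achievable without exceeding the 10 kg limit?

330

Taking 2×rain jacket: 10 kg used, 330 in utility.
Every other selection either busts 10 kg or exceeds an availability limit or fails to beat 330.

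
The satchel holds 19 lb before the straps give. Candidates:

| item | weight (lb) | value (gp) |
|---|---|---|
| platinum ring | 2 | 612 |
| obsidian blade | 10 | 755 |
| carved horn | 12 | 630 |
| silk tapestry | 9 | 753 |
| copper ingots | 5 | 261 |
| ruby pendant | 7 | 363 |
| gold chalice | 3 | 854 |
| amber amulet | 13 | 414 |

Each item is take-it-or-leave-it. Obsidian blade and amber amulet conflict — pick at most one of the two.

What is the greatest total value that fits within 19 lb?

Taking platinum ring + silk tapestry + copper ingots + gold chalice: 19 lb used, 2480 in value.

2480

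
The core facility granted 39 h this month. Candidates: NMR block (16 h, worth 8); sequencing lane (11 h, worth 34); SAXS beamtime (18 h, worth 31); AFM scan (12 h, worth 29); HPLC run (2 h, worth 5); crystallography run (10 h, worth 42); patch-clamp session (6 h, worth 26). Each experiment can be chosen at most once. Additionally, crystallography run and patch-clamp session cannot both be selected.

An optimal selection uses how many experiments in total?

4

The maximum expected citations within 39 h is 110.
sequencing lane + AFM scan + HPLC run + crystallography run hits 110 at 35 h.
Every optimal selection uses 4 experiments.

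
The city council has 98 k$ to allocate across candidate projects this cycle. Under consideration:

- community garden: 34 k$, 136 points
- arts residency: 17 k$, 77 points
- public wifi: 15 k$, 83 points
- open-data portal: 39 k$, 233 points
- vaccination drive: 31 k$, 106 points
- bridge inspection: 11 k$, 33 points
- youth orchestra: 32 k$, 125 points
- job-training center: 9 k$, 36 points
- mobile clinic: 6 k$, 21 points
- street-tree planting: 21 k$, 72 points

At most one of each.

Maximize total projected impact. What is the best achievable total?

A density-first pass picks arts residency + public wifi + open-data portal + bridge inspection + job-training center + mobile clinic — 483 at 97 k$.
Replace arts residency and bridge inspection and mobile clinic with community garden: the trade gains 5 net, giving 488 at 97 k$.
The closest alternative, arts residency + public wifi + open-data portal + mobile clinic + street-tree planting, reaches only 486.

488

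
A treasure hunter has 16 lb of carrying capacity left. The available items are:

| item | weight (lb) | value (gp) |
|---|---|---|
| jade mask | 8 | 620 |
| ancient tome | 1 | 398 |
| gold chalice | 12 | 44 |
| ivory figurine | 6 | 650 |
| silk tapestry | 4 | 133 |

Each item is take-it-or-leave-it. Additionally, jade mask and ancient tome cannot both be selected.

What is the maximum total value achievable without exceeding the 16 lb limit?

By value per lb: ancient tome 398.00, ivory figurine 108.33, jade mask 77.50 lead.
Jade mask + ivory figurine uses 14 of the 16 lb and totals 1270.

1270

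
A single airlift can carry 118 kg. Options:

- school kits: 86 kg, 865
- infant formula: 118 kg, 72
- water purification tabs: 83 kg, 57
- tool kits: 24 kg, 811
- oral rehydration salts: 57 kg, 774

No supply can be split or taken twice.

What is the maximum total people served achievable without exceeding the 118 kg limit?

Greedy by ratio would take tool kits + oral rehydration salts: 81 kg used, total 1585.
Dropping oral rehydration salts frees 57 kg; slotting in school kits (86 kg) lifts the total to 1676 at 110 kg.
Next best is tool kits + oral rehydration salts at 1585 (81 kg) — short by 91.

1676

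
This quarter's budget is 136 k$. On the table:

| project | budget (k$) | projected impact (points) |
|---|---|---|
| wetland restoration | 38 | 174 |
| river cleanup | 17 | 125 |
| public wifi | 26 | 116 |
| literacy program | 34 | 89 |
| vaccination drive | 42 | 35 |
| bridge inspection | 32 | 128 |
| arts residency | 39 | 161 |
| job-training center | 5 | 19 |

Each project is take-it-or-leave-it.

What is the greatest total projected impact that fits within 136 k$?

607

Ranking by ratio (projected impact/k$): river cleanup 7.35, wetland restoration 4.58, public wifi 4.46, arts residency 4.13.
Greedy by ratio would take wetland restoration + river cleanup + public wifi + arts residency + job-training center: 125 k$ used, total 595.
Replace public wifi with bridge inspection: the trade gains 12 net, giving 607 at 131 k$.
Runner-up wetland restoration + river cleanup + public wifi + arts residency + job-training center tops out at 595.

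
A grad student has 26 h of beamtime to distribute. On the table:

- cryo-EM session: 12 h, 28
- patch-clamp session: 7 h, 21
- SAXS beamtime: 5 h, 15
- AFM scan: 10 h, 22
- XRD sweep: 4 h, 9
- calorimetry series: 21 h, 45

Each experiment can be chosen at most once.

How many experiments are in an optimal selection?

4

Optimal total is 67.
patch-clamp session + SAXS beamtime + AFM scan + XRD sweep hits 67 at 26 h.
Any selection reaching 67 contains exactly 4 experiments.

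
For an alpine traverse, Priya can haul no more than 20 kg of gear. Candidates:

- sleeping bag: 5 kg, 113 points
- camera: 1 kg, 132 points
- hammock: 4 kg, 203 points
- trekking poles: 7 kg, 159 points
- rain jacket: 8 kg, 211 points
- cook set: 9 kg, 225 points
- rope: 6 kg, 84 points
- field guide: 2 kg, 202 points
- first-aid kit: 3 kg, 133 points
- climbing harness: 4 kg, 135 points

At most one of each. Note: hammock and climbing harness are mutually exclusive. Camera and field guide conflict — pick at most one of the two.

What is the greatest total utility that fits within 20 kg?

763

Ranking by ratio (utility/kg): camera 132.00, field guide 101.00, hammock 50.75, first-aid kit 44.33.
Hammock + cook set + field guide + first-aid kit uses 18 of the 20 kg and totals 763.
An exhaustive check of the 1024 subsets confirms 763.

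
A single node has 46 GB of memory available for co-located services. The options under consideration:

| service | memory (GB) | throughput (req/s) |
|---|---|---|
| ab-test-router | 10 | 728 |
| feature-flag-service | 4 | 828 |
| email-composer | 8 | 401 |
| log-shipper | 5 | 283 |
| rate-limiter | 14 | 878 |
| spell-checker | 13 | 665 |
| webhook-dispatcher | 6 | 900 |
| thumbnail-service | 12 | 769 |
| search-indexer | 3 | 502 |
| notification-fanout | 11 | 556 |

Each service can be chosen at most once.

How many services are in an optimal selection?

6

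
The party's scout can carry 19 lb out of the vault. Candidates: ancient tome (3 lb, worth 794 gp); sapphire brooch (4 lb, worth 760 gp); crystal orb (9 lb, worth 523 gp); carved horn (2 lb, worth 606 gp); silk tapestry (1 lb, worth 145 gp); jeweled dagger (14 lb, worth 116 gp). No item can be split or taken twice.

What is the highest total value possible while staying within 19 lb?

Taking ancient tome + sapphire brooch + crystal orb + carved horn + silk tapestry: 19 lb used, 2828 in value.

2828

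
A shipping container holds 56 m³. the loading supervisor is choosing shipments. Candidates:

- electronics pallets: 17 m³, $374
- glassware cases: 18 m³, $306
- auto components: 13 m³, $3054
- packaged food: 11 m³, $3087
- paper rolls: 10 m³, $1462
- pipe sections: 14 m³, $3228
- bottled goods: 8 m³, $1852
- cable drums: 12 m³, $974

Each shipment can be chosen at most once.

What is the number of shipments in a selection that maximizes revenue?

5

Best achievable revenue is 12683.
One optimal bundle: auto components + packaged food + paper rolls + pipe sections + bottled goods (56 m³).
Any selection reaching 12683 contains exactly 5 shipments.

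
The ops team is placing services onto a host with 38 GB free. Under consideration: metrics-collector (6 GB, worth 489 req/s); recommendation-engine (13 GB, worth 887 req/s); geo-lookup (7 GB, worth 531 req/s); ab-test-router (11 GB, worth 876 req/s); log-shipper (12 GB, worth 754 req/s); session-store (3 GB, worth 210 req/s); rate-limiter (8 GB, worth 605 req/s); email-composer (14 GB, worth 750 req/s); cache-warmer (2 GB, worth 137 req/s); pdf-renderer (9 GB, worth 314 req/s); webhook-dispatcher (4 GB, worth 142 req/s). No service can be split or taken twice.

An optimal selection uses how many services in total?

The maximum throughput within 38 GB is 2857.
For example metrics-collector + recommendation-engine + ab-test-router + rate-limiter achieves it, using 38 GB.
Any selection reaching 2857 contains exactly 4 services.

4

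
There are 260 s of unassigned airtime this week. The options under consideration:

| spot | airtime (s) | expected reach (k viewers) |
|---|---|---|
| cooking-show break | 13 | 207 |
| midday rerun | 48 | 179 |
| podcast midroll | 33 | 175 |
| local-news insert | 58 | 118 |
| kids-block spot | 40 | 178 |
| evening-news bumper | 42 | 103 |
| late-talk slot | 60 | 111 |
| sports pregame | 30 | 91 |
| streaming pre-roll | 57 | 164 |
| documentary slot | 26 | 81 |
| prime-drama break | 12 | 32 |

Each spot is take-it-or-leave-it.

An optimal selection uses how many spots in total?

8

Best achievable expected reach is 1107.
For example cooking-show break + midday rerun + podcast midroll + kids-block spot + sports pregame + streaming pre-roll + documentary slot + prime-drama break achieves it, using 259 s.
All optima have 8 spots.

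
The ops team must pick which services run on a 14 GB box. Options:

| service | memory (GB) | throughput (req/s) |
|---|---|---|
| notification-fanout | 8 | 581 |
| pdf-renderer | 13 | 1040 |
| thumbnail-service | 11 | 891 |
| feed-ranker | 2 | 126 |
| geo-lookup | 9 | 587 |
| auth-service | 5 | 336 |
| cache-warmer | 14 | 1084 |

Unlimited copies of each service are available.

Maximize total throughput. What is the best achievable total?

By throughput per GB: thumbnail-service 81.00, pdf-renderer 80.00, cache-warmer 77.43 lead.
Greedy by ratio would take thumbnail-service + feed-ranker: 13 GB used, total 1017.
The 13 GB tied up in thumbnail-service and feed-ranker is better spent on cache-warmer — total rises to 1084 (14 GB).
Nothing else within 14 GB beats 1084.

1084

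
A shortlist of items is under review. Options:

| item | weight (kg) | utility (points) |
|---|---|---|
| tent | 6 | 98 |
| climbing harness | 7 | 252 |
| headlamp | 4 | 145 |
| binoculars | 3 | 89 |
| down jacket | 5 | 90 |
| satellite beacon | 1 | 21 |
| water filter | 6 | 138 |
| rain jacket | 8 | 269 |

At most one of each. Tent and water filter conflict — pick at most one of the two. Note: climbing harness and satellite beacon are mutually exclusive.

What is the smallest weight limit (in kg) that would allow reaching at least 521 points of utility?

Look for the lowest-weight combination reaching 521.
climbing harness + rain jacket: 521 utility at 15 kg.
Below 15 kg the best achievable stays under 521.

15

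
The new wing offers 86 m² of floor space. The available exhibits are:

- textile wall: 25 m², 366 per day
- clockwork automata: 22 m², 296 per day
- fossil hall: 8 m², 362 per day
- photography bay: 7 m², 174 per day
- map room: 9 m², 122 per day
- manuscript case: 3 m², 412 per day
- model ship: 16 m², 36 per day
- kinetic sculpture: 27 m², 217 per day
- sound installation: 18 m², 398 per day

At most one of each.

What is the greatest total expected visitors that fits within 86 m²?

2008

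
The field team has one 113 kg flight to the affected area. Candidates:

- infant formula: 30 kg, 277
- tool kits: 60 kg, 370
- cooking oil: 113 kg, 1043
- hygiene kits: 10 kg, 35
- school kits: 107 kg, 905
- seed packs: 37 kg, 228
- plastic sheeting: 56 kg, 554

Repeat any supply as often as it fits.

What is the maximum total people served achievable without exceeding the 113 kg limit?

1108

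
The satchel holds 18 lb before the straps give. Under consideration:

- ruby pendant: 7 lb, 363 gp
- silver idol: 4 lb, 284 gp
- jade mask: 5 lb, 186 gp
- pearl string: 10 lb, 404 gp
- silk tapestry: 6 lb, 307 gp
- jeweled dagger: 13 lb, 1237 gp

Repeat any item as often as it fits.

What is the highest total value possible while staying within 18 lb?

By value per lb: jeweled dagger 95.15, silver idol 71.00, ruby pendant 51.86, silk tapestry 51.17 lead.
Best packing: silver idol + jeweled dagger — 17 lb, 1521 total.
The spare 1 lb is too small for any remaining item, and no exchange beats 1521.

1521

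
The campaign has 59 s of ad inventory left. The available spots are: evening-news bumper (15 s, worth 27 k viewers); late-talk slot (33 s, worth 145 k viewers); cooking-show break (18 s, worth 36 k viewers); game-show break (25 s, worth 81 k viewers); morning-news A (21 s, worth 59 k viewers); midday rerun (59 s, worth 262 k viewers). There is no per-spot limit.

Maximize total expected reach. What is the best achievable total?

262

Midday rerun uses 59 of the 59 s and totals 262.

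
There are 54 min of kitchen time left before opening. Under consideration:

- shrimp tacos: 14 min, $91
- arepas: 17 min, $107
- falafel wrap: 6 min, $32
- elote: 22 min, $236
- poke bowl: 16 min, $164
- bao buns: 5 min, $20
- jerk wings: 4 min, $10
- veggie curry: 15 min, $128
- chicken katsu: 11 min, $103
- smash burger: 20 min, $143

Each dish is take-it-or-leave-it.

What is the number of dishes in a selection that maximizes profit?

The maximum profit within 54 min is 528.
For example elote + poke bowl + veggie curry achieves it, using 53 min.
All optima have 3 dishes.

3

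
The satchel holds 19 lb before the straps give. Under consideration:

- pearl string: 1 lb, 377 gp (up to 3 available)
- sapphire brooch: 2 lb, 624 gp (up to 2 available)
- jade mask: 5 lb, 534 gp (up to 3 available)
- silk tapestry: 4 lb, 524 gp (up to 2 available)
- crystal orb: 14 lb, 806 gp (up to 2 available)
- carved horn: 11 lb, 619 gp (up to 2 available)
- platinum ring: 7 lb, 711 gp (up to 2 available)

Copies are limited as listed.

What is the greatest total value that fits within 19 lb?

3624

The ratio heuristic lands on 3×pearl string + 2×sapphire brooch + 2×silk tapestry (3427) but leaves 4 lb idle.
Replace 2×silk tapestry with jade mask + platinum ring: the trade gains 197 net, giving 3624 at 19 lb.
No other feasible combination exceeds 3624.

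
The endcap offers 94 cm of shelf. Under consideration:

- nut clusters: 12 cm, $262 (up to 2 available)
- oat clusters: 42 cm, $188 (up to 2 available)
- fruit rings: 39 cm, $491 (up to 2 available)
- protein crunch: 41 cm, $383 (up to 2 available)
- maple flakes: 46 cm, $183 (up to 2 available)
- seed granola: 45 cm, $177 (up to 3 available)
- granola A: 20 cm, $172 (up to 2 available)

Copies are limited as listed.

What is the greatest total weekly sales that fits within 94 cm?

1244

Density check — nut clusters 21.83, fruit rings 12.59, protein crunch 9.34, granola A 8.60 are the best per cm.
Filling by ratio: 2×nut clusters + fruit rings + granola A for 1187, with 11 cm left unused.
Dropping nut clusters and granola A frees 32 cm; slotting in fruit rings (39 cm) lifts the total to 1244 at 90 cm.
Every other selection either busts 94 cm or exceeds an availability limit or fails to beat 1244.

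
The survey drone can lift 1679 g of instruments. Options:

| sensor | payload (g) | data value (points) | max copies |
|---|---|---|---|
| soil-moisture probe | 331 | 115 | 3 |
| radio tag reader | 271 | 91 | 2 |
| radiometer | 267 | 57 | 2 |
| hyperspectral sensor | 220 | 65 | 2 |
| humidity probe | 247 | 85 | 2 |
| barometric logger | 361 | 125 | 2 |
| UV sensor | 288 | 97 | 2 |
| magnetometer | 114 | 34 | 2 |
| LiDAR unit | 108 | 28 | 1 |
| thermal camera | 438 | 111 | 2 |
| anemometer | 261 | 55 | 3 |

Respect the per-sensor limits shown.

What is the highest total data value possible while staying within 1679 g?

577

By data value per g: soil-moisture probe 0.35, barometric logger 0.35, humidity probe 0.34 lead.
Filling by ratio: 3×soil-moisture probe + humidity probe + barometric logger for 555, with 78 g left unused.
Dropping soil-moisture probe and humidity probe frees 578 g; slotting in barometric logger + UV sensor (649 g) lifts the total to 577 at 1672 g.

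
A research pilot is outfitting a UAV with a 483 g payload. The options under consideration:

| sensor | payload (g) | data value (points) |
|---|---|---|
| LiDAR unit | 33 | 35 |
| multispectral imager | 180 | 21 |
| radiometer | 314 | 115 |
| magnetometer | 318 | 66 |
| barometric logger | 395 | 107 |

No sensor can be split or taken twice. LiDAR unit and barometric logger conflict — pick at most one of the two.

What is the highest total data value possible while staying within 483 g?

Best packing: LiDAR unit + radiometer — 347 g, 150 total.

150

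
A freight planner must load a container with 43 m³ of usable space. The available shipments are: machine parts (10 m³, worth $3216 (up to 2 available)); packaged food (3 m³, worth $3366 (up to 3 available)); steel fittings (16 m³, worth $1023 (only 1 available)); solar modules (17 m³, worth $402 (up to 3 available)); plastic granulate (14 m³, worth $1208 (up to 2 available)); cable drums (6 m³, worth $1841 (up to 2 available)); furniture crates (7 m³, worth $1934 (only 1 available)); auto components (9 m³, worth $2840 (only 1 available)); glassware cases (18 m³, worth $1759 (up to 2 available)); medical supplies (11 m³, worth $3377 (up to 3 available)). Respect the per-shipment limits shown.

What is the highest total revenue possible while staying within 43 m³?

A density-first pass picks 2×machine parts + 3×packaged food + auto components — 19370 at 38 m³.
The 29 m³ tied up in 2×machine parts and auto components is better spent on 2×cable drums + 2×medical supplies — total rises to 20534 (43 m³).

20534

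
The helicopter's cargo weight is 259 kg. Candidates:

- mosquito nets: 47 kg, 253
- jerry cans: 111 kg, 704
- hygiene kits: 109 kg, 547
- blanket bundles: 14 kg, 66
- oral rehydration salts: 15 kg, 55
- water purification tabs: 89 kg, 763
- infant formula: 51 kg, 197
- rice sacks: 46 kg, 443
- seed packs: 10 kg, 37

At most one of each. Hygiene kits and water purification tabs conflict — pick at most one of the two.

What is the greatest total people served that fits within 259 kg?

1947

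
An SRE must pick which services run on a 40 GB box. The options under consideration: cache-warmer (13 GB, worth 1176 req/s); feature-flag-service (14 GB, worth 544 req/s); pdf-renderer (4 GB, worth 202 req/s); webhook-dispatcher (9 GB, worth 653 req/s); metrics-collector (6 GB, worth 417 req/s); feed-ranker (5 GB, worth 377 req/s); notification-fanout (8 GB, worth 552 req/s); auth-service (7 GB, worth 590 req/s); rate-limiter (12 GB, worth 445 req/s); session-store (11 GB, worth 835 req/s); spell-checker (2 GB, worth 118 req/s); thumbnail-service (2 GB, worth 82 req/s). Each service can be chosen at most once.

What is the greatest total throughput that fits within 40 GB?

3254

A density-first pass picks cache-warmer + feed-ranker + auth-service + session-store + spell-checker + thumbnail-service — 3178 at 40 GB.
Dropping feed-ranker and spell-checker and thumbnail-service frees 9 GB; slotting in webhook-dispatcher (9 GB) lifts the total to 3254 at 40 GB.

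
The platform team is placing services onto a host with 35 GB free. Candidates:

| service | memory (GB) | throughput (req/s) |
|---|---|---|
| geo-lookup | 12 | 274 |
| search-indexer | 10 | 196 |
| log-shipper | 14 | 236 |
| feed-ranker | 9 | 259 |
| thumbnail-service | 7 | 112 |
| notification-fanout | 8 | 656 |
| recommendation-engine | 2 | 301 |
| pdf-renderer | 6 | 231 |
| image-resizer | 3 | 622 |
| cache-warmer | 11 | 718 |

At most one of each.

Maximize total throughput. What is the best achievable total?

2556

Taking the top-ratio services first gives notification-fanout + recommendation-engine + pdf-renderer + image-resizer + cache-warmer for 2528 (30 GB).
Replace pdf-renderer with feed-ranker: the trade gains 28 net, giving 2556 at 33 GB.
The spare 2 GB is too small for any remaining service, and no exchange beats 2556.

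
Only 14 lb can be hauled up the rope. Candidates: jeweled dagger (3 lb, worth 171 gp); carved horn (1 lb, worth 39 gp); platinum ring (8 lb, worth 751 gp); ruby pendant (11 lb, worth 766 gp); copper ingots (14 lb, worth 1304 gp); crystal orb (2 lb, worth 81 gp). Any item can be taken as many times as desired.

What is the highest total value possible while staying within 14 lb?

Density check — platinum ring 93.88, copper ingots 93.14, ruby pendant 69.64, jeweled dagger 57.00 are the best per lb.
Greedy by ratio would take 2×jeweled dagger + platinum ring: 14 lb used, total 1093.
Replace 2×jeweled dagger and platinum ring with copper ingots: the trade gains 211 net, giving 1304 at 14 lb.
Nothing else within 14 lb beats 1304.

1304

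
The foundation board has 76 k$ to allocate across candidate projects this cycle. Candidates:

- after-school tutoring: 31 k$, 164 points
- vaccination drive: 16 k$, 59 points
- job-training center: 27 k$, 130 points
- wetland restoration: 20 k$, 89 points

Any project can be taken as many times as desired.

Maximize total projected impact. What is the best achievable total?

353

Ranking by ratio (projected impact/k$): after-school tutoring 5.29, job-training center 4.81, wetland restoration 4.45, vaccination drive 3.69.
Filling by ratio: 2×after-school tutoring for 328, with 14 k$ left unused.
The 31 k$ tied up in after-school tutoring is better spent on vaccination drive + job-training center — total rises to 353 (74 k$).
No other feasible combination exceeds 353.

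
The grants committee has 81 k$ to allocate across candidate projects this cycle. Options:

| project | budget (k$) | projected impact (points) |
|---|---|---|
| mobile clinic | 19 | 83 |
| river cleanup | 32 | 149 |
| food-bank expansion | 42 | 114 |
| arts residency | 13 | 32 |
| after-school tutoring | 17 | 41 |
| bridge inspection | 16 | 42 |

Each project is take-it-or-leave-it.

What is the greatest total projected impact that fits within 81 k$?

Ranking by ratio (projected impact/k$): river cleanup 4.66, mobile clinic 4.37, food-bank expansion 2.71.
Taking mobile clinic + river cleanup + arts residency + bridge inspection: 80 k$ used, 306 in projected impact.

306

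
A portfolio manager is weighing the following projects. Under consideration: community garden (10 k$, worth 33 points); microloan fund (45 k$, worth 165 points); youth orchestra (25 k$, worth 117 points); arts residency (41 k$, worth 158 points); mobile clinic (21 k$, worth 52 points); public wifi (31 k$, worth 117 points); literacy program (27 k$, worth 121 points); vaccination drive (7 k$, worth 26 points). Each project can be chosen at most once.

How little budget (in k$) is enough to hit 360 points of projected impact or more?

Minimise k$ subject to total projected impact ≥ 360.
Taking youth orchestra + public wifi + literacy program + vaccination drive gives 381 (≥ 360) for 90 k$.
Any bundle with less than 90 k$ falls short of 360.

90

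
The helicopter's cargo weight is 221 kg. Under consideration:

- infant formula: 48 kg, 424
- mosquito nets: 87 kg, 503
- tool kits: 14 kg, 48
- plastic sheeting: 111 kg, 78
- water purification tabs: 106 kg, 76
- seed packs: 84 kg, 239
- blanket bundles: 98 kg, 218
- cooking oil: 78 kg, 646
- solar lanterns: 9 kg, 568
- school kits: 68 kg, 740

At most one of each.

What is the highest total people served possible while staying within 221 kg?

2426

Best packing: infant formula + tool kits + cooking oil + solar lanterns + school kits — 217 kg, 2426 total.
The closest alternative, infant formula + cooking oil + solar lanterns + school kits, reaches only 2378.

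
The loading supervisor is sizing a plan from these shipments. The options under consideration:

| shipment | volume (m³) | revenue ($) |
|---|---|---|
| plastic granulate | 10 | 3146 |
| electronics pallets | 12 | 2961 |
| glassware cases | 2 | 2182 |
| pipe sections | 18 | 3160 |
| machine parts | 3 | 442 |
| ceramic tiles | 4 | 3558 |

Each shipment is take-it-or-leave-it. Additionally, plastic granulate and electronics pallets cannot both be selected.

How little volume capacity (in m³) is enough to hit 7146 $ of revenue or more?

16

Need the lightest bundle worth ≥ 7146.
plastic granulate + glassware cases + ceramic tiles reaches 8886 using 16 m³.
Below 16 m³ the best achievable stays under 7146.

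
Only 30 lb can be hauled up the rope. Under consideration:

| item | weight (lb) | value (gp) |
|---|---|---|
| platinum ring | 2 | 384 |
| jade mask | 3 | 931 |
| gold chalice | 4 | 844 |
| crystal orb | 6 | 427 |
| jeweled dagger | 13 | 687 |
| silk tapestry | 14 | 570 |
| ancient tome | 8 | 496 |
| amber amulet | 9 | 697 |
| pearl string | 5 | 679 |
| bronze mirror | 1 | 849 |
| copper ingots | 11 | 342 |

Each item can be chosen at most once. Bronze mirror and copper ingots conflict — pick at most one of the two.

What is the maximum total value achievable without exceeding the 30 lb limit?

4811

Density check — bronze mirror 849.00, jade mask 310.33, gold chalice 211.00, platinum ring 192.00 are the best per lb.
Taking platinum ring + jade mask + gold chalice + crystal orb + amber amulet + pearl string + bronze mirror: 30 lb used, 4811 in value.
Next best is platinum ring + jade mask + gold chalice + crystal orb + ancient tome + pearl string + bronze mirror at 4610 (29 lb) — short by 201.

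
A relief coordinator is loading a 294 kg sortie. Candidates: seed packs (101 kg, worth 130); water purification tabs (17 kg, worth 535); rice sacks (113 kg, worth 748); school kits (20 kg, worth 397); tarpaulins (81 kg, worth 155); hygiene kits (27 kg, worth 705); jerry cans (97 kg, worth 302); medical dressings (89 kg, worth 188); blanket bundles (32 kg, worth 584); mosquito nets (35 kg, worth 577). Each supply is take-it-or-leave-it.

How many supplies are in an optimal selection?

6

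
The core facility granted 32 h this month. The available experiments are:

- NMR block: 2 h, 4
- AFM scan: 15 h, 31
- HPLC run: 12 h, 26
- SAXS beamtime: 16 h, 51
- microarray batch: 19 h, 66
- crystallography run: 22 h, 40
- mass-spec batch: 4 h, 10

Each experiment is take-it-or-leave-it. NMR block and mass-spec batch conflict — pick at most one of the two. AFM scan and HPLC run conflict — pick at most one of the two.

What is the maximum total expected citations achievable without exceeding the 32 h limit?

92

HPLC run + microarray batch uses 31 of the 32 h and totals 92.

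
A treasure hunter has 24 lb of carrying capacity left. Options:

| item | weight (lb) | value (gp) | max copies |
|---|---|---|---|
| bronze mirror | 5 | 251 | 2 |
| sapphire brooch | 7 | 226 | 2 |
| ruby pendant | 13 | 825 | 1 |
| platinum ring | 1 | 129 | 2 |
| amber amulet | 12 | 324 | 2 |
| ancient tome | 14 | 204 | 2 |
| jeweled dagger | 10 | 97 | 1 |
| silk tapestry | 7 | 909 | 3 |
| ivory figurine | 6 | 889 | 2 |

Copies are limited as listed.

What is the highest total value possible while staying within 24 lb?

Filling by ratio: 2×platinum ring + silk tapestry + 2×ivory figurine for 2945, with 3 lb left unused.
Dropping 2×ivory figurine frees 12 lb; slotting in 2×silk tapestry (14 lb) lifts the total to 2985 at 23 lb.

2985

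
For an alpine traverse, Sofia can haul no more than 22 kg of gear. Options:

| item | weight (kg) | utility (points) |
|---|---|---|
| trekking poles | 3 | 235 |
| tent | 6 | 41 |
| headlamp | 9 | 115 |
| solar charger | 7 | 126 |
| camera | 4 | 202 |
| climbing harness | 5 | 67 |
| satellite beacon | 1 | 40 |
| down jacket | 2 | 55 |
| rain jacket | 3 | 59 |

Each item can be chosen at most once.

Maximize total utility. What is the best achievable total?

725

A density-first pass picks trekking poles + solar charger + camera + satellite beacon + down jacket + rain jacket — 717 at 20 kg.
Dropping rain jacket frees 3 kg; slotting in climbing harness (5 kg) lifts the total to 725 at 22 kg.
Runner-up trekking poles + solar charger + camera + satellite beacon + down jacket + rain jacket tops out at 717.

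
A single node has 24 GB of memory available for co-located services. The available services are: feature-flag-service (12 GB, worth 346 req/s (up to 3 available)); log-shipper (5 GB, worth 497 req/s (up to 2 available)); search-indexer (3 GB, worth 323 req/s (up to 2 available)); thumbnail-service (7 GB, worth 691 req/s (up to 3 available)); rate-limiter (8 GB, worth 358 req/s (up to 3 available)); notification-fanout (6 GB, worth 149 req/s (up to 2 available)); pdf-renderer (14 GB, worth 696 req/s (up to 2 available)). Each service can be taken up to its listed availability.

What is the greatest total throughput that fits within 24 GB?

2396

Filling by ratio: 2×log-shipper + 2×search-indexer + thumbnail-service for 2331, with 1 GB left unused.
Dropping 2×log-shipper and search-indexer frees 13 GB; slotting in 2×thumbnail-service (14 GB) lifts the total to 2396 at 24 GB.
Nothing else within 24 GB beats 2396.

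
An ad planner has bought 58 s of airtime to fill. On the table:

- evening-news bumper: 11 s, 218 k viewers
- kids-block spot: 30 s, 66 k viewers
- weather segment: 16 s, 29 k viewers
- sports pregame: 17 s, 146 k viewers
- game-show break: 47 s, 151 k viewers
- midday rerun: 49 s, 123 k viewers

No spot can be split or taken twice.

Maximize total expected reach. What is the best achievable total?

430

By expected reach per s: evening-news bumper 19.82, sports pregame 8.59, game-show break 3.21 lead.
Taking evening-news bumper + kids-block spot + sports pregame: 58 s used, 430 in expected reach.
An exhaustive check of the 64 subsets confirms 430.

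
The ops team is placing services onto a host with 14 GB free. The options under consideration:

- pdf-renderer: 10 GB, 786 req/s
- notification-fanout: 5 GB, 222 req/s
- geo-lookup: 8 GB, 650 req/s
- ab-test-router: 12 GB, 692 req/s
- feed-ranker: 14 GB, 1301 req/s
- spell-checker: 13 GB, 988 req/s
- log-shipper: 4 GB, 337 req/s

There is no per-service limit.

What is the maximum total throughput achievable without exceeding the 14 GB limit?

1301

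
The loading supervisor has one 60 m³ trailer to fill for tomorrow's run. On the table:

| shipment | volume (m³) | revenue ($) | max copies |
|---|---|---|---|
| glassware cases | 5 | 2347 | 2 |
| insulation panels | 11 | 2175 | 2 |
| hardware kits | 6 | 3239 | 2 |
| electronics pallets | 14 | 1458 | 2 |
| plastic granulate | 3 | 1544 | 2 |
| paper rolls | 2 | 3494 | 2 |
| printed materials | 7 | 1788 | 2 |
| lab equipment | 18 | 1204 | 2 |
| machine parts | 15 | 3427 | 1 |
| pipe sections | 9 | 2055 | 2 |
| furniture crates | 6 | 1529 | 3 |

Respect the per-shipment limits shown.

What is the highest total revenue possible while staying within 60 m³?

28149

Greedy by ratio would take 2×glassware cases + 2×hardware kits + 2×plastic granulate + 2×paper rolls + 2×printed materials + 2×furniture crates: 58 m³ used, total 27882.
The 7 m³ tied up in printed materials is better spent on pipe sections — total rises to 28149 (60 m³).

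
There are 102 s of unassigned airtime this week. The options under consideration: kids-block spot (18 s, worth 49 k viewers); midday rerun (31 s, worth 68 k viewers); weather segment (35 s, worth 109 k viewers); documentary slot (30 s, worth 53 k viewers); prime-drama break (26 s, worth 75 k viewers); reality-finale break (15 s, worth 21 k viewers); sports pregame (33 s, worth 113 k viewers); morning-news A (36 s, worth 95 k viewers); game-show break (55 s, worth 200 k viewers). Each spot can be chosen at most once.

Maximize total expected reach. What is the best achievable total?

Ranking by ratio (expected reach/s): game-show break 3.64, sports pregame 3.42, weather segment 3.11, prime-drama break 2.88.
A density-first pass picks sports pregame + game-show break — 313 at 88 s.
The 33 s tied up in sports pregame is better spent on kids-block spot + prime-drama break — total rises to 324 (99 s).
Next best is sports pregame + game-show break at 313 (88 s) — short by 11.

324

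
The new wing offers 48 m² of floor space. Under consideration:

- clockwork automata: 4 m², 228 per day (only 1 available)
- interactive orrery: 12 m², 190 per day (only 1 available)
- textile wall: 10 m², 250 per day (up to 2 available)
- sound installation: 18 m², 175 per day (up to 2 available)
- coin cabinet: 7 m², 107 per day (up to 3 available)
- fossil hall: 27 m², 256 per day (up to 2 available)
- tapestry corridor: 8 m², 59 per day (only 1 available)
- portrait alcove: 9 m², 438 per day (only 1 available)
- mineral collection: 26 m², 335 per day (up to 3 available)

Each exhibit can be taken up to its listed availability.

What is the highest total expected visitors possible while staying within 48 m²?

Density check — clockwork automata 57.00, portrait alcove 48.67, textile wall 25.00 are the best per m².
Greedy by ratio would take clockwork automata + interactive orrery + 2×textile wall + portrait alcove: 45 m² used, total 1356.
Replace interactive orrery with 2×coin cabinet: the trade gains 24 net, giving 1380 at 47 m².
That's the maximum — no swap from here does better than 1380.

1380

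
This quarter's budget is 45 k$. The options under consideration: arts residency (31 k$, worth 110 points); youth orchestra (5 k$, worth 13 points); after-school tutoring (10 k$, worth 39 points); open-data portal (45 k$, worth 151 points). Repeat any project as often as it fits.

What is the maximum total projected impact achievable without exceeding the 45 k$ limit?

Ranking by ratio (projected impact/k$): after-school tutoring 3.90, arts residency 3.55, open-data portal 3.36, youth orchestra 2.60.
Best packing: youth orchestra + 4×after-school tutoring — 45 k$, 169 total.
Every other selection either busts 45 k$ or fails to beat 169.

169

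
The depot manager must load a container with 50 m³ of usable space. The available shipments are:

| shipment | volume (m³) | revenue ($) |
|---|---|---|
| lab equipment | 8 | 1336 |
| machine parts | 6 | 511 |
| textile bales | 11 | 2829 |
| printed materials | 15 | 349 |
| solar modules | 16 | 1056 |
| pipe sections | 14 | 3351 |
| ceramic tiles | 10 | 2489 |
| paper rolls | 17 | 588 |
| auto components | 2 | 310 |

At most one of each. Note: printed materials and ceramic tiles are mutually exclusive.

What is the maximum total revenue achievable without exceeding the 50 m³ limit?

Greedy by ratio would take lab equipment + textile bales + pipe sections + ceramic tiles + auto components: 45 m³ used, total 10315.
Dropping auto components frees 2 m³; slotting in machine parts (6 m³) lifts the total to 10516 at 49 m³.
No other feasible combination exceeds 10516.

10516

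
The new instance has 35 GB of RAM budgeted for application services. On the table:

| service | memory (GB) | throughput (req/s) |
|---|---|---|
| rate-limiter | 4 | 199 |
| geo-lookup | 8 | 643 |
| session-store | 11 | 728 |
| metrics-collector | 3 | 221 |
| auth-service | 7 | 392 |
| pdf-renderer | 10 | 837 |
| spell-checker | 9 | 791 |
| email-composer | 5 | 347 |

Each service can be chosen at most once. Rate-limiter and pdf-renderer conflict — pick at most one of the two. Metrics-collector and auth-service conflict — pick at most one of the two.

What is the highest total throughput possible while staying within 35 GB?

2839

Best packing: geo-lookup + metrics-collector + pdf-renderer + spell-checker + email-composer — 35 GB, 2839 total.
An exhaustive check of the 256 subsets confirms 2839.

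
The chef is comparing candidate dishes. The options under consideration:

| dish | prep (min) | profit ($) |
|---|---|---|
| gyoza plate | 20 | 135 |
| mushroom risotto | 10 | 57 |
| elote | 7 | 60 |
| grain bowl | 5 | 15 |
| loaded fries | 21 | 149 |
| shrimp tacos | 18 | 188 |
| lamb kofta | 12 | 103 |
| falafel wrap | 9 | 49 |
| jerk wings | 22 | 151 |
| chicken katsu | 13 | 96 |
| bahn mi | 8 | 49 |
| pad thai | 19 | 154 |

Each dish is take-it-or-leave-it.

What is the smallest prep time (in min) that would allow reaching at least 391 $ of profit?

44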